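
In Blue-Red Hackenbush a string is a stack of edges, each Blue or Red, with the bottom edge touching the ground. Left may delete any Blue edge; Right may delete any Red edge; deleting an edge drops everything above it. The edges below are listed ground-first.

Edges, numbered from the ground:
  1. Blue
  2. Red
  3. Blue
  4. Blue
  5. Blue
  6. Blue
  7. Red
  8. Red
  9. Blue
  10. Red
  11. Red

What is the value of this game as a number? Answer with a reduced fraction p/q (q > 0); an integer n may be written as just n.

val_1 [B]  L=[0]  R=[·]  — 1
val_2 [BR]  L=[0]  R=[1]  — 1/2
val_3 [BRB]  L=[0; 1/2]  R=[1]  — 3/4
val_4 [BRBB]  L=[0; 1/2; 3/4]  R=[1]  — 7/8
val_5 [BRBBB]  L=[0; 1/2; 3/4; 7/8]  R=[1]  — 15/16
val_6 [BRBBBB]  L=[0; 1/2; 3/4; 7/8; 15/16]  R=[1]  — 31/32
val_7 [BRBBBBR]  L=[0; 1/2; 3/4; 7/8; 15/16]  R=[31/32; 1]  — 61/64
val_8 [BRBBBBRR]  L=[0; 1/2; 3/4; 7/8; 15/16]  R=[61/64; 31/32; 1]  — 121/128
val_9 [BRBBBBRRB]  L=[0; 1/2; 3/4; 7/8; 15/16; 121/128]  R=[61/64; 31/32; 1]  — 243/256
val_10 [BRBBBBRRBR]  L=[0; 1/2; 3/4; 7/8; 15/16; 121/128]  R=[243/256; 61/64; 31/32; 1]  — 485/512
val_11 [BRBBBBRRBRR]  L=[0; 1/2; 3/4; 7/8; 15/16; 121/128]  R=[485/512; 243/256; 61/64; 31/32; 1]  — 969/1024

969/1024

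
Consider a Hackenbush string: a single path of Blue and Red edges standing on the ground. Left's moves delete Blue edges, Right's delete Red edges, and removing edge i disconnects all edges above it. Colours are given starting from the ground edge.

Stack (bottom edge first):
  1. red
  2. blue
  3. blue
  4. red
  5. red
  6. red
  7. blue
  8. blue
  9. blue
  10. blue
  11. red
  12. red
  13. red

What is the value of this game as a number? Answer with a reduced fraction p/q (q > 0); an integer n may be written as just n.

Prefix values for red blue blue red red red blue blue blue blue red red red via {L|R} + simplicity:
r: Left { · }, Right { 0 } so simplest -1
rb: Left { -1 }, Right { 0 } so simplest -1/2
rbb: Left { -1, -1/2 }, Right { 0 } so simplest -1/4
rbbr: Left { -1, -1/2 }, Right { -1/4, 0 } so simplest -3/8
rbbrr: Left { -1, -1/2 }, Right { -3/8, -1/4, 0 } so simplest -7/16
rbbrrr: Left { -1, -1/2 }, Right { -7/16, -3/8, -1/4, 0 } so simplest -15/32
rbbrrrb: Left { -1, -1/2, -15/32 }, Right { -7/16, -3/8, -1/4, 0 } so simplest -29/64
rbbrrrbb: Left { -1, -1/2, -15/32, -29/64 }, Right { -7/16, -3/8, -1/4, 0 } so simplest -57/128
rbbrrrbbb: Left { -1, -1/2, -15/32, -29/64, -57/128 }, Right { -7/16, -3/8, -1/4, 0 } so simplest -113/256
rbbrrrbbbb: Left { -1, -1/2, -15/32, -29/64, -57/128, -113/256 }, Right { -7/16, -3/8, -1/4, 0 } so simplest -225/512
rbbrrrbbbbr: Left { -1, -1/2, -15/32, -29/64, -57/128, -113/256 }, Right { -225/512, -7/16, -3/8, -1/4, 0 } so simplest -451/1024
rbbrrrbbbbrr: Left { -1, -1/2, -15/32, -29/64, -57/128, -113/256 }, Right { -451/1024, -225/512, -7/16, -3/8, -1/4, 0 } so simplest -903/2048
rbbrrrbbbbrrr: Left { -1, -1/2, -15/32, -29/64, -57/128, -113/256 }, Right { -903/2048, -451/1024, -225/512, -7/16, -3/8, -1/4, 0 } so simplest -1807/4096

-1807/4096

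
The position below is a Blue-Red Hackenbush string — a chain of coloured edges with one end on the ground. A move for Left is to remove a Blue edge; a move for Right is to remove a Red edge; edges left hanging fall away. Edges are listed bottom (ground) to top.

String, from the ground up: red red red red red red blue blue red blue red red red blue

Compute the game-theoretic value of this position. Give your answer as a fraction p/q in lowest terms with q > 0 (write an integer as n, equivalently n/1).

-1373/256

value_1 [r]  L=[(no moves)]  R=[0]  → -1
value_2 [rr]  L=[(no moves)]  R=[-1; 0]  → -2
value_3 [rrr]  L=[(no moves)]  R=[-2; -1; 0]  → -3
value_4 [rrrr]  L=[(no moves)]  R=[-3; -2; -1; 0]  → -4
value_5 [rrrrr]  L=[(no moves)]  R=[-4; -3; -2; -1; 0]  → -5
value_6 [rrrrrr]  L=[(no moves)]  R=[-5; -4; -3; -2; -1; 0]  → -6
value_7 [rrrrrrb]  L=[-6]  R=[-5; -4; -3; -2; -1; 0]  → -11/2
value_8 [rrrrrrbb]  L=[-6; -11/2]  R=[-5; -4; -3; -2; -1; 0]  → -21/4
value_9 [rrrrrrbbr]  L=[-6; -11/2]  R=[-21/4; -5; -4; -3; -2; -1; 0]  → -43/8
value_10 [rrrrrrbbrb]  L=[-6; -11/2; -43/8]  R=[-21/4; -5; -4; -3; -2; -1; 0]  → -85/16
value_11 [rrrrrrbbrbr]  L=[-6; -11/2; -43/8]  R=[-85/16; -21/4; -5; -4; -3; -2; -1; 0]  → -171/32
value_12 [rrrrrrbbrbrr]  L=[-6; -11/2; -43/8]  R=[-171/32; -85/16; -21/4; -5; -4; -3; -2; -1; 0]  → -343/64
value_13 [rrrrrrbbrbrrr]  L=[-6; -11/2; -43/8]  R=[-343/64; -171/32; -85/16; -21/4; -5; -4; -3; -2; -1; 0]  → -687/128
value_14 [rrrrrrbbrbrrrb]  L=[-6; -11/2; -43/8; -687/128]  R=[-343/64; -171/32; -85/16; -21/4; -5; -4; -3; -2; -1; 0]  → -1373/256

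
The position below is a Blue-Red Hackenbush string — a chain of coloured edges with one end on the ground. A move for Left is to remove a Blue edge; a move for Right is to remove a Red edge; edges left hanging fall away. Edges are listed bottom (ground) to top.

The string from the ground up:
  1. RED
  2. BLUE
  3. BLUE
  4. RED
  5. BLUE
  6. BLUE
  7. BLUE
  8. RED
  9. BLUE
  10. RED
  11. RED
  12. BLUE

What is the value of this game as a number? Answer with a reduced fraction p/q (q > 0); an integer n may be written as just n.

-557/2048

Build v(s[:k]) for k = 1..12, string s = RED BLUE BLUE RED BLUE BLUE BLUE RED BLUE RED RED BLUE.
v(R) = {  | 0 } gives -1
v(RB) = { -1 | 0 } gives -1/2
v(RBB) = { -1,-1/2 | 0 } gives -1/4
v(RBBR) = { -1,-1/2 | -1/4,0 } gives -3/8
v(RBBRB) = { -1,-1/2,-3/8 | -1/4,0 } gives -5/16
v(RBBRBB) = { -1,-1/2,-3/8,-5/16 | -1/4,0 } gives -9/32
v(RBBRBBB) = { -1,-1/2,-3/8,-5/16,-9/32 | -1/4,0 } gives -17/64
v(RBBRBBBR) = { -1,-1/2,-3/8,-5/16,-9/32 | -17/64,-1/4,0 } gives -35/128
v(RBBRBBBRB) = { -1,-1/2,-3/8,-5/16,-9/32,-35/128 | -17/64,-1/4,0 } gives -69/256
v(RBBRBBBRBR) = { -1,-1/2,-3/8,-5/16,-9/32,-35/128 | -69/256,-17/64,-1/4,0 } gives -139/512
v(RBBRBBBRBRR) = { -1,-1/2,-3/8,-5/16,-9/32,-35/128 | -139/512,-69/256,-17/64,-1/4,0 } gives -279/1024
v(RBBRBBBRBRRB) = { -1,-1/2,-3/8,-5/16,-9/32,-35/128,-279/1024 | -139/512,-69/256,-17/64,-1/4,0 } gives -557/2048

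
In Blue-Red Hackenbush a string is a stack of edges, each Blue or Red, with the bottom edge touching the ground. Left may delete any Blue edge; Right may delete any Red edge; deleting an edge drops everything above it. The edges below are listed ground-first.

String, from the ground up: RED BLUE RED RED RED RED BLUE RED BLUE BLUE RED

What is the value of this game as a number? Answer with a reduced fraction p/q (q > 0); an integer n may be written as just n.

R: Left { (no moves) }, Right { 0 } so simplest -1
RB: Left { -1 }, Right { 0 } so simplest -1/2
RBR: Left { -1 }, Right { -1/2 0 } so simplest -3/4
RBRR: Left { -1 }, Right { -3/4 -1/2 0 } so simplest -7/8
RBRRR: Left { -1 }, Right { -7/8 -3/4 -1/2 0 } so simplest -15/16
RBRRRR: Left { -1 }, Right { -15/16 -7/8 -3/4 -1/2 0 } so simplest -31/32
RBRRRRB: Left { -1 -31/32 }, Right { -15/16 -7/8 -3/4 -1/2 0 } so simplest -61/64
RBRRRRBR: Left { -1 -31/32 }, Right { -61/64 -15/16 -7/8 -3/4 -1/2 0 } so simplest -123/128
RBRRRRBRB: Left { -1 -31/32 -123/128 }, Right { -61/64 -15/16 -7/8 -3/4 -1/2 0 } so simplest -245/256
RBRRRRBRBB: Left { -1 -31/32 -123/128 -245/256 }, Right { -61/64 -15/16 -7/8 -3/4 -1/2 0 } so simplest -489/512
RBRRRRBRBBR: Left { -1 -31/32 -123/128 -245/256 }, Right { -489/512 -61/64 -15/16 -7/8 -3/4 -1/2 0 } so simplest -979/1024

-979/1024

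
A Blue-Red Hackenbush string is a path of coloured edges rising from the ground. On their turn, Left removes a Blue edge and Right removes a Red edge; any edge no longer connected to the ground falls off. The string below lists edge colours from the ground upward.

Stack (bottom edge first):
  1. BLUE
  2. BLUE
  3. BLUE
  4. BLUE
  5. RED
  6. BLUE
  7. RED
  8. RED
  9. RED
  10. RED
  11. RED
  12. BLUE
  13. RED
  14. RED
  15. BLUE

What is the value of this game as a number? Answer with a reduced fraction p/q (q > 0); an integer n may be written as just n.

7187/2048

step 1: add BLUE to get B; options L={ 0 } R={ ∅ } → 1
step 2: add BLUE to get BB; options L={ 0,1 } R={ ∅ } → 2
step 3: add BLUE to get BBB; options L={ 0,1,2 } R={ ∅ } → 3
step 4: add BLUE to get BBBB; options L={ 0,1,2,3 } R={ ∅ } → 4
step 5: add RED to get BBBBR; options L={ 0,1,2,3 } R={ 4 } → 7/2
step 6: add BLUE to get BBBBRB; options L={ 0,1,2,3,7/2 } R={ 4 } → 15/4
step 7: add RED to get BBBBRBR; options L={ 0,1,2,3,7/2 } R={ 15/4,4 } → 29/8
step 8: add RED to get BBBBRBRR; options L={ 0,1,2,3,7/2 } R={ 29/8,15/4,4 } → 57/16
step 9: add RED to get BBBBRBRRR; options L={ 0,1,2,3,7/2 } R={ 57/16,29/8,15/4,4 } → 113/32
step 10: add RED to get BBBBRBRRRR; options L={ 0,1,2,3,7/2 } R={ 113/32,57/16,29/8,15/4,4 } → 225/64
step 11: add RED to get BBBBRBRRRRR; options L={ 0,1,2,3,7/2 } R={ 225/64,113/32,57/16,29/8,15/4,4 } → 449/128
step 12: add BLUE to get BBBBRBRRRRRB; options L={ 0,1,2,3,7/2,449/128 } R={ 225/64,113/32,57/16,29/8,15/4,4 } → 899/256
step 13: add RED to get BBBBRBRRRRRBR; options L={ 0,1,2,3,7/2,449/128 } R={ 899/256,225/64,113/32,57/16,29/8,15/4,4 } → 1797/512
step 14: add RED to get BBBBRBRRRRRBRR; options L={ 0,1,2,3,7/2,449/128 } R={ 1797/512,899/256,225/64,113/32,57/16,29/8,15/4,4 } → 3593/1024
step 15: add BLUE to get BBBBRBRRRRRBRRB; options L={ 0,1,2,3,7/2,449/128,3593/1024 } R={ 1797/512,899/256,225/64,113/32,57/16,29/8,15/4,4 } → 7187/2048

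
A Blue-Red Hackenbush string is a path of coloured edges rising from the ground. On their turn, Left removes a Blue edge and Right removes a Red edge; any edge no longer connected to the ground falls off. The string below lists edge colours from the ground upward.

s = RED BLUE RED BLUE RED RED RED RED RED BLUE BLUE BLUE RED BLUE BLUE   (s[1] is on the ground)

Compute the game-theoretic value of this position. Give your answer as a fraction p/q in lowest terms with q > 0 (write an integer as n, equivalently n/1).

R: Left { — }, Right { 0 } = simplest -1
RB: Left { -1 }, Right { 0 } = simplest -1/2
RBR: Left { -1 }, Right { -1/2,0 } = simplest -3/4
RBRB: Left { -1,-3/4 }, Right { -1/2,0 } = simplest -5/8
RBRBR: Left { -1,-3/4 }, Right { -5/8,-1/2,0 } = simplest -11/16
RBRBRR: Left { -1,-3/4 }, Right { -11/16,-5/8,-1/2,0 } = simplest -23/32
RBRBRRR: Left { -1,-3/4 }, Right { -23/32,-11/16,-5/8,-1/2,0 } = simplest -47/64
RBRBRRRR: Left { -1,-3/4 }, Right { -47/64,-23/32,-11/16,-5/8,-1/2,0 } = simplest -95/128
RBRBRRRRR: Left { -1,-3/4 }, Right { -95/128,-47/64,-23/32,-11/16,-5/8,-1/2,0 } = simplest -191/256
RBRBRRRRRB: Left { -1,-3/4,-191/256 }, Right { -95/128,-47/64,-23/32,-11/16,-5/8,-1/2,0 } = simplest -381/512
RBRBRRRRRBB: Left { -1,-3/4,-191/256,-381/512 }, Right { -95/128,-47/64,-23/32,-11/16,-5/8,-1/2,0 } = simplest -761/1024
RBRBRRRRRBBB: Left { -1,-3/4,-191/256,-381/512,-761/1024 }, Right { -95/128,-47/64,-23/32,-11/16,-5/8,-1/2,0 } = simplest -1521/2048
RBRBRRRRRBBBR: Left { -1,-3/4,-191/256,-381/512,-761/1024 }, Right { -1521/2048,-95/128,-47/64,-23/32,-11/16,-5/8,-1/2,0 } = simplest -3043/4096
RBRBRRRRRBBBRB: Left { -1,-3/4,-191/256,-381/512,-761/1024,-3043/4096 }, Right { -1521/2048,-95/128,-47/64,-23/32,-11/16,-5/8,-1/2,0 } = simplest -6085/8192
RBRBRRRRRBBBRBB: Left { -1,-3/4,-191/256,-381/512,-761/1024,-3043/4096,-6085/8192 }, Right { -1521/2048,-95/128,-47/64,-23/32,-11/16,-5/8,-1/2,0 } = simplest -12169/16384

-12169/16384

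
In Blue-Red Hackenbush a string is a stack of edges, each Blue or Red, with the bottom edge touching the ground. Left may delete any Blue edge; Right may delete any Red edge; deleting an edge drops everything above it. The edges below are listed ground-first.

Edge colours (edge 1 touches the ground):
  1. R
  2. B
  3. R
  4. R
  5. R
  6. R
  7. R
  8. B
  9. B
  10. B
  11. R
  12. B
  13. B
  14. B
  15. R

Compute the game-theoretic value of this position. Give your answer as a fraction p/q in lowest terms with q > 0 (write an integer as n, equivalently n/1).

-15907/16384

Prefix values for R B R R R R R B B B R B B B R via {L|R} + simplicity:
R: Left { — }, Right { 0 } — simplest -1
RB: Left { -1 }, Right { 0 } — simplest -1/2
RBR: Left { -1 }, Right { -1/2; 0 } — simplest -3/4
RBRR: Left { -1 }, Right { -3/4; -1/2; 0 } — simplest -7/8
RBRRR: Left { -1 }, Right { -7/8; -3/4; -1/2; 0 } — simplest -15/16
RBRRRR: Left { -1 }, Right { -15/16; -7/8; -3/4; -1/2; 0 } — simplest -31/32
RBRRRRR: Left { -1 }, Right { -31/32; -15/16; -7/8; -3/4; -1/2; 0 } — simplest -63/64
RBRRRRRB: Left { -1; -63/64 }, Right { -31/32; -15/16; -7/8; -3/4; -1/2; 0 } — simplest -125/128
RBRRRRRBB: Left { -1; -63/64; -125/128 }, Right { -31/32; -15/16; -7/8; -3/4; -1/2; 0 } — simplest -249/256
RBRRRRRBBB: Left { -1; -63/64; -125/128; -249/256 }, Right { -31/32; -15/16; -7/8; -3/4; -1/2; 0 } — simplest -497/512
RBRRRRRBBBR: Left { -1; -63/64; -125/128; -249/256 }, Right { -497/512; -31/32; -15/16; -7/8; -3/4; -1/2; 0 } — simplest -995/1024
RBRRRRRBBBRB: Left { -1; -63/64; -125/128; -249/256; -995/1024 }, Right { -497/512; -31/32; -15/16; -7/8; -3/4; -1/2; 0 } — simplest -1989/2048
RBRRRRRBBBRBB: Left { -1; -63/64; -125/128; -249/256; -995/1024; -1989/2048 }, Right { -497/512; -31/32; -15/16; -7/8; -3/4; -1/2; 0 } — simplest -3977/4096
RBRRRRRBBBRBBB: Left { -1; -63/64; -125/128; -249/256; -995/1024; -1989/2048; -3977/4096 }, Right { -497/512; -31/32; -15/16; -7/8; -3/4; -1/2; 0 } — simplest -7953/8192
RBRRRRRBBBRBBBR: Left { -1; -63/64; -125/128; -249/256; -995/1024; -1989/2048; -3977/4096 }, Right { -7953/8192; -497/512; -31/32; -15/16; -7/8; -3/4; -1/2; 0 } — simplest -15907/16384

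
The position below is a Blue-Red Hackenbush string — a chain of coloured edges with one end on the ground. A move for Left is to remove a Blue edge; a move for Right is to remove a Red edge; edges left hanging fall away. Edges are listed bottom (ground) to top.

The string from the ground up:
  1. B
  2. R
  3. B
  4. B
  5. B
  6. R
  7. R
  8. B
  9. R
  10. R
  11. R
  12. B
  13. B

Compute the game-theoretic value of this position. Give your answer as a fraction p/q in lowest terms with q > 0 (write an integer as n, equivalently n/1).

1 of 13 · B · max L 0 · min R +∞ -> 1
2 of 13 · BR · max L 0 · min R 1 -> 1/2
3 of 13 · BRB · max L 1/2 · min R 1 -> 3/4
4 of 13 · BRBB · max L 3/4 · min R 1 -> 7/8
5 of 13 · BRBBB · max L 7/8 · min R 1 -> 15/16
6 of 13 · BRBBBR · max L 7/8 · min R 15/16 -> 29/32
7 of 13 · BRBBBRR · max L 7/8 · min R 29/32 -> 57/64
8 of 13 · BRBBBRRB · max L 57/64 · min R 29/32 -> 115/128
9 of 13 · BRBBBRRBR · max L 57/64 · min R 115/128 -> 229/256
10 of 13 · BRBBBRRBRR · max L 57/64 · min R 229/256 -> 457/512
11 of 13 · BRBBBRRBRRR · max L 57/64 · min R 457/512 -> 913/1024
12 of 13 · BRBBBRRBRRRB · max L 913/1024 · min R 457/512 -> 1827/2048
13 of 13 · BRBBBRRBRRRBB · max L 1827/2048 · min R 457/512 -> 3655/4096

3655/4096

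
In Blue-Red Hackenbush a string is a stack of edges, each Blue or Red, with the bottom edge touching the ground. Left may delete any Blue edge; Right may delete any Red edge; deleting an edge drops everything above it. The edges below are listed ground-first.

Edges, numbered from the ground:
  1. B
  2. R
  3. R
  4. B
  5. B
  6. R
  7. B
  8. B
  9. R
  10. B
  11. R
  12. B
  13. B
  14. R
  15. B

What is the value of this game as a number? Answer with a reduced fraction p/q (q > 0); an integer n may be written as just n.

v_1 [B]  L=[0]  R=[—]  → 1
v_2 [BR]  L=[0]  R=[1]  → 1/2
v_3 [BRR]  L=[0]  R=[1/2, 1]  → 1/4
v_4 [BRRB]  L=[0, 1/4]  R=[1/2, 1]  → 3/8
v_5 [BRRBB]  L=[0, 1/4, 3/8]  R=[1/2, 1]  → 7/16
v_6 [BRRBBR]  L=[0, 1/4, 3/8]  R=[7/16, 1/2, 1]  → 13/32
v_7 [BRRBBRB]  L=[0, 1/4, 3/8, 13/32]  R=[7/16, 1/2, 1]  → 27/64
v_8 [BRRBBRBB]  L=[0, 1/4, 3/8, 13/32, 27/64]  R=[7/16, 1/2, 1]  → 55/128
v_9 [BRRBBRBBR]  L=[0, 1/4, 3/8, 13/32, 27/64]  R=[55/128, 7/16, 1/2, 1]  → 109/256
v_10 [BRRBBRBBRB]  L=[0, 1/4, 3/8, 13/32, 27/64, 109/256]  R=[55/128, 7/16, 1/2, 1]  → 219/512
v_11 [BRRBBRBBRBR]  L=[0, 1/4, 3/8, 13/32, 27/64, 109/256]  R=[219/512, 55/128, 7/16, 1/2, 1]  → 437/1024
v_12 [BRRBBRBBRBRB]  L=[0, 1/4, 3/8, 13/32, 27/64, 109/256, 437/1024]  R=[219/512, 55/128, 7/16, 1/2, 1]  → 875/2048
v_13 [BRRBBRBBRBRBB]  L=[0, 1/4, 3/8, 13/32, 27/64, 109/256, 437/1024, 875/2048]  R=[219/512, 55/128, 7/16, 1/2, 1]  → 1751/4096
v_14 [BRRBBRBBRBRBBR]  L=[0, 1/4, 3/8, 13/32, 27/64, 109/256, 437/1024, 875/2048]  R=[1751/4096, 219/512, 55/128, 7/16, 1/2, 1]  → 3501/8192
v_15 [BRRBBRBBRBRBBRB]  L=[0, 1/4, 3/8, 13/32, 27/64, 109/256, 437/1024, 875/2048, 3501/8192]  R=[1751/4096, 219/512, 55/128, 7/16, 1/2, 1]  → 7003/16384

7003/16384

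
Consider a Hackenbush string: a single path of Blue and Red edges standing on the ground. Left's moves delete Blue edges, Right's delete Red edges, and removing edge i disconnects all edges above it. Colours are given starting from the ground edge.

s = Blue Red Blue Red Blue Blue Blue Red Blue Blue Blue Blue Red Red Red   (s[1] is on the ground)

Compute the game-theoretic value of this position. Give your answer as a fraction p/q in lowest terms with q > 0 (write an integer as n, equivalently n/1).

12017/16384

1 of 15 · B · max L 0 · min R +∞ ⇒ 1
2 of 15 · BR · max L 0 · min R 1 ⇒ 1/2
3 of 15 · BRB · max L 1/2 · min R 1 ⇒ 3/4
4 of 15 · BRBR · max L 1/2 · min R 3/4 ⇒ 5/8
5 of 15 · BRBRB · max L 5/8 · min R 3/4 ⇒ 11/16
6 of 15 · BRBRBB · max L 11/16 · min R 3/4 ⇒ 23/32
7 of 15 · BRBRBBB · max L 23/32 · min R 3/4 ⇒ 47/64
8 of 15 · BRBRBBBR · max L 23/32 · min R 47/64 ⇒ 93/128
9 of 15 · BRBRBBBRB · max L 93/128 · min R 47/64 ⇒ 187/256
10 of 15 · BRBRBBBRBB · max L 187/256 · min R 47/64 ⇒ 375/512
11 of 15 · BRBRBBBRBBB · max L 375/512 · min R 47/64 ⇒ 751/1024
12 of 15 · BRBRBBBRBBBB · max L 751/1024 · min R 47/64 ⇒ 1503/2048
13 of 15 · BRBRBBBRBBBBR · max L 751/1024 · min R 1503/2048 ⇒ 3005/4096
14 of 15 · BRBRBBBRBBBBRR · max L 751/1024 · min R 3005/4096 ⇒ 6009/8192
15 of 15 · BRBRBBBRBBBBRRR · max L 751/1024 · min R 6009/8192 ⇒ 12017/16384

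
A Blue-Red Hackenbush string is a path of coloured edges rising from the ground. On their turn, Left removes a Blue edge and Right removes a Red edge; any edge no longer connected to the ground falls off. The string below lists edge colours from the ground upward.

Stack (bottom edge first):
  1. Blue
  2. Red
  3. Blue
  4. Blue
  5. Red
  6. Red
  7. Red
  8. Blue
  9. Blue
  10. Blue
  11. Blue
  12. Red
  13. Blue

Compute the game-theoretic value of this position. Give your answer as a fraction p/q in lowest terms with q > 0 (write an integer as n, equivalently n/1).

g(B) = { 0 | · } = 1
g(BR) = { 0 | 1 } = 1/2
g(BRB) = { 0, 1/2 | 1 } = 3/4
g(BRBB) = { 0, 1/2, 3/4 | 1 } = 7/8
g(BRBBR) = { 0, 1/2, 3/4 | 7/8, 1 } = 13/16
g(BRBBRR) = { 0, 1/2, 3/4 | 13/16, 7/8, 1 } = 25/32
g(BRBBRRR) = { 0, 1/2, 3/4 | 25/32, 13/16, 7/8, 1 } = 49/64
g(BRBBRRRB) = { 0, 1/2, 3/4, 49/64 | 25/32, 13/16, 7/8, 1 } = 99/128
g(BRBBRRRBB) = { 0, 1/2, 3/4, 49/64, 99/128 | 25/32, 13/16, 7/8, 1 } = 199/256
g(BRBBRRRBBB) = { 0, 1/2, 3/4, 49/64, 99/128, 199/256 | 25/32, 13/16, 7/8, 1 } = 399/512
g(BRBBRRRBBBB) = { 0, 1/2, 3/4, 49/64, 99/128, 199/256, 399/512 | 25/32, 13/16, 7/8, 1 } = 799/1024
g(BRBBRRRBBBBR) = { 0, 1/2, 3/4, 49/64, 99/128, 199/256, 399/512 | 799/1024, 25/32, 13/16, 7/8, 1 } = 1597/2048
g(BRBBRRRBBBBRB) = { 0, 1/2, 3/4, 49/64, 99/128, 199/256, 399/512, 1597/2048 | 799/1024, 25/32, 13/16, 7/8, 1 } = 3195/4096

3195/4096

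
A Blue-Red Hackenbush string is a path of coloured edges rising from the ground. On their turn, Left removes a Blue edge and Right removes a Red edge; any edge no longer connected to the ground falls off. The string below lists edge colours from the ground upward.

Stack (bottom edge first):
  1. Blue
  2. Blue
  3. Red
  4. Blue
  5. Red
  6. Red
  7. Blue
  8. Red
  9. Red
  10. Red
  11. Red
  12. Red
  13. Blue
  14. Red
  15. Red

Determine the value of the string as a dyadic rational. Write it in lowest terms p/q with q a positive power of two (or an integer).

12809/8192

Prefix values for Blue Blue Red Blue Red Red Blue Red Red Red Red Red Blue Red Red via {L|R} + simplicity:
1 of 15 · B · max L 0 · min R +∞ so 1
2 of 15 · BB · max L 1 · min R +∞ so 2
3 of 15 · BBR · max L 1 · min R 2 so 3/2
4 of 15 · BBRB · max L 3/2 · min R 2 so 7/4
5 of 15 · BBRBR · max L 3/2 · min R 7/4 so 13/8
6 of 15 · BBRBRR · max L 3/2 · min R 13/8 so 25/16
7 of 15 · BBRBRRB · max L 25/16 · min R 13/8 so 51/32
8 of 15 · BBRBRRBR · max L 25/16 · min R 51/32 so 101/64
9 of 15 · BBRBRRBRR · max L 25/16 · min R 101/64 so 201/128
10 of 15 · BBRBRRBRRR · max L 25/16 · min R 201/128 so 401/256
11 of 15 · BBRBRRBRRRR · max L 25/16 · min R 401/256 so 801/512
12 of 15 · BBRBRRBRRRRR · max L 25/16 · min R 801/512 so 1601/1024
13 of 15 · BBRBRRBRRRRRB · max L 1601/1024 · min R 801/512 so 3203/2048
14 of 15 · BBRBRRBRRRRRBR · max L 1601/1024 · min R 3203/2048 so 6405/4096
15 of 15 · BBRBRRBRRRRRBRR · max L 1601/1024 · min R 6405/4096 so 12809/8192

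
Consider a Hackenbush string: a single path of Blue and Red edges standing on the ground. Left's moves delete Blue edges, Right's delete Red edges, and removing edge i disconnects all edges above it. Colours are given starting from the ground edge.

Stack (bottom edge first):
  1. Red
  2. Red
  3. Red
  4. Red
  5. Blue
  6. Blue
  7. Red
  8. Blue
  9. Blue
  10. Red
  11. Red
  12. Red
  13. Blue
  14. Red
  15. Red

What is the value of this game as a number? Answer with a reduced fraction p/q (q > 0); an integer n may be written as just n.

-6775/2048

Recurse on prefixes of the 15-edge string Red Red Red Red Blue Blue Red Blue Blue Red Red Red Blue Red Red:
v_1 [R]  L=[none]  R=[0]  = -1
v_2 [RR]  L=[none]  R=[-1 0]  = -2
v_3 [RRR]  L=[none]  R=[-2 -1 0]  = -3
v_4 [RRRR]  L=[none]  R=[-3 -2 -1 0]  = -4
v_5 [RRRRB]  L=[-4]  R=[-3 -2 -1 0]  = -7/2
v_6 [RRRRBB]  L=[-4 -7/2]  R=[-3 -2 -1 0]  = -13/4
v_7 [RRRRBBR]  L=[-4 -7/2]  R=[-13/4 -3 -2 -1 0]  = -27/8
v_8 [RRRRBBRB]  L=[-4 -7/2 -27/8]  R=[-13/4 -3 -2 -1 0]  = -53/16
v_9 [RRRRBBRBB]  L=[-4 -7/2 -27/8 -53/16]  R=[-13/4 -3 -2 -1 0]  = -105/32
v_10 [RRRRBBRBBR]  L=[-4 -7/2 -27/8 -53/16]  R=[-105/32 -13/4 -3 -2 -1 0]  = -211/64
v_11 [RRRRBBRBBRR]  L=[-4 -7/2 -27/8 -53/16]  R=[-211/64 -105/32 -13/4 -3 -2 -1 0]  = -423/128
v_12 [RRRRBBRBBRRR]  L=[-4 -7/2 -27/8 -53/16]  R=[-423/128 -211/64 -105/32 -13/4 -3 -2 -1 0]  = -847/256
v_13 [RRRRBBRBBRRRB]  L=[-4 -7/2 -27/8 -53/16 -847/256]  R=[-423/128 -211/64 -105/32 -13/4 -3 -2 -1 0]  = -1693/512
v_14 [RRRRBBRBBRRRBR]  L=[-4 -7/2 -27/8 -53/16 -847/256]  R=[-1693/512 -423/128 -211/64 -105/32 -13/4 -3 -2 -1 0]  = -3387/1024
v_15 [RRRRBBRBBRRRBRR]  L=[-4 -7/2 -27/8 -53/16 -847/256]  R=[-3387/1024 -1693/512 -423/128 -211/64 -105/32 -13/4 -3 -2 -1 0]  = -6775/2048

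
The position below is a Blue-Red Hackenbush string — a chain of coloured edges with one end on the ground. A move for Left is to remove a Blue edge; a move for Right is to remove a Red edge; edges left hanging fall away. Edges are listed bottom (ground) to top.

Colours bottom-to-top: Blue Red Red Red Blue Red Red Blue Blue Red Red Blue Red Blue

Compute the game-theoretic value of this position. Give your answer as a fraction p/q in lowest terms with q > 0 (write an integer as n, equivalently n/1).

1227/8192

edge 1 of 14 (Blue): { 0 | (no moves) } => 1
edge 2 of 14 (Red): { 0 | 1 } => 1/2
edge 3 of 14 (Red): { 0 | 1/2; 1 } => 1/4
edge 4 of 14 (Red): { 0 | 1/4; 1/2; 1 } => 1/8
edge 5 of 14 (Blue): { 0; 1/8 | 1/4; 1/2; 1 } => 3/16
edge 6 of 14 (Red): { 0; 1/8 | 3/16; 1/4; 1/2; 1 } => 5/32
edge 7 of 14 (Red): { 0; 1/8 | 5/32; 3/16; 1/4; 1/2; 1 } => 9/64
edge 8 of 14 (Blue): { 0; 1/8; 9/64 | 5/32; 3/16; 1/4; 1/2; 1 } => 19/128
edge 9 of 14 (Blue): { 0; 1/8; 9/64; 19/128 | 5/32; 3/16; 1/4; 1/2; 1 } => 39/256
edge 10 of 14 (Red): { 0; 1/8; 9/64; 19/128 | 39/256; 5/32; 3/16; 1/4; 1/2; 1 } => 77/512
edge 11 of 14 (Red): { 0; 1/8; 9/64; 19/128 | 77/512; 39/256; 5/32; 3/16; 1/4; 1/2; 1 } => 153/1024
edge 12 of 14 (Blue): { 0; 1/8; 9/64; 19/128; 153/1024 | 77/512; 39/256; 5/32; 3/16; 1/4; 1/2; 1 } => 307/2048
edge 13 of 14 (Red): { 0; 1/8; 9/64; 19/128; 153/1024 | 307/2048; 77/512; 39/256; 5/32; 3/16; 1/4; 1/2; 1 } => 613/4096
edge 14 of 14 (Blue): { 0; 1/8; 9/64; 19/128; 153/1024; 613/4096 | 307/2048; 77/512; 39/256; 5/32; 3/16; 1/4; 1/2; 1 } => 1227/8192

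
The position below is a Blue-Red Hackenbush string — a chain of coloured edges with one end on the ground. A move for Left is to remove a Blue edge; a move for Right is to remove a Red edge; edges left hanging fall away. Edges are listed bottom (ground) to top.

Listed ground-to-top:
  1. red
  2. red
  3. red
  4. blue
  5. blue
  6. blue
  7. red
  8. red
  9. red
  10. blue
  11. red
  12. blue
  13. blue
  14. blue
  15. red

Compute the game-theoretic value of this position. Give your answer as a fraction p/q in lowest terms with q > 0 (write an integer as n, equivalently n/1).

-9123/4096

edge 1 of 15 (red): { none | 0 } = -1
edge 2 of 15 (red): { none | -1; 0 } = -2
edge 3 of 15 (red): { none | -2; -1; 0 } = -3
edge 4 of 15 (blue): { -3 | -2; -1; 0 } = -5/2
edge 5 of 15 (blue): { -3; -5/2 | -2; -1; 0 } = -9/4
edge 6 of 15 (blue): { -3; -5/2; -9/4 | -2; -1; 0 } = -17/8
edge 7 of 15 (red): { -3; -5/2; -9/4 | -17/8; -2; -1; 0 } = -35/16
edge 8 of 15 (red): { -3; -5/2; -9/4 | -35/16; -17/8; -2; -1; 0 } = -71/32
edge 9 of 15 (red): { -3; -5/2; -9/4 | -71/32; -35/16; -17/8; -2; -1; 0 } = -143/64
edge 10 of 15 (blue): { -3; -5/2; -9/4; -143/64 | -71/32; -35/16; -17/8; -2; -1; 0 } = -285/128
edge 11 of 15 (red): { -3; -5/2; -9/4; -143/64 | -285/128; -71/32; -35/16; -17/8; -2; -1; 0 } = -571/256
edge 12 of 15 (blue): { -3; -5/2; -9/4; -143/64; -571/256 | -285/128; -71/32; -35/16; -17/8; -2; -1; 0 } = -1141/512
edge 13 of 15 (blue): { -3; -5/2; -9/4; -143/64; -571/256; -1141/512 | -285/128; -71/32; -35/16; -17/8; -2; -1; 0 } = -2281/1024
edge 14 of 15 (blue): { -3; -5/2; -9/4; -143/64; -571/256; -1141/512; -2281/1024 | -285/128; -71/32; -35/16; -17/8; -2; -1; 0 } = -4561/2048
edge 15 of 15 (red): { -3; -5/2; -9/4; -143/64; -571/256; -1141/512; -2281/1024 | -4561/2048; -285/128; -71/32; -35/16; -17/8; -2; -1; 0 } = -9123/4096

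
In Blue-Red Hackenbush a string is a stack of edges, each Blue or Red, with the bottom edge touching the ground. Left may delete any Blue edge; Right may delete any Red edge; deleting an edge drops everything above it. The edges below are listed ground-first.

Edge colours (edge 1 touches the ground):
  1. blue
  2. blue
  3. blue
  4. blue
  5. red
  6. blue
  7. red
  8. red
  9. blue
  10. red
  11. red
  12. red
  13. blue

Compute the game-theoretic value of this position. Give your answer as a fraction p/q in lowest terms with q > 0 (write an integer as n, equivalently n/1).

value_1 [b]  L=[0]  R=[]  → 1
value_2 [bb]  L=[0; 1]  R=[]  → 2
value_3 [bbb]  L=[0; 1; 2]  R=[]  → 3
value_4 [bbbb]  L=[0; 1; 2; 3]  R=[]  → 4
value_5 [bbbbr]  L=[0; 1; 2; 3]  R=[4]  → 7/2
value_6 [bbbbrb]  L=[0; 1; 2; 3; 7/2]  R=[4]  → 15/4
value_7 [bbbbrbr]  L=[0; 1; 2; 3; 7/2]  R=[15/4; 4]  → 29/8
value_8 [bbbbrbrr]  L=[0; 1; 2; 3; 7/2]  R=[29/8; 15/4; 4]  → 57/16
value_9 [bbbbrbrrb]  L=[0; 1; 2; 3; 7/2; 57/16]  R=[29/8; 15/4; 4]  → 115/32
value_10 [bbbbrbrrbr]  L=[0; 1; 2; 3; 7/2; 57/16]  R=[115/32; 29/8; 15/4; 4]  → 229/64
value_11 [bbbbrbrrbrr]  L=[0; 1; 2; 3; 7/2; 57/16]  R=[229/64; 115/32; 29/8; 15/4; 4]  → 457/128
value_12 [bbbbrbrrbrrr]  L=[0; 1; 2; 3; 7/2; 57/16]  R=[457/128; 229/64; 115/32; 29/8; 15/4; 4]  → 913/256
value_13 [bbbbrbrrbrrrb]  L=[0; 1; 2; 3; 7/2; 57/16; 913/256]  R=[457/128; 229/64; 115/32; 29/8; 15/4; 4]  → 1827/512

1827/512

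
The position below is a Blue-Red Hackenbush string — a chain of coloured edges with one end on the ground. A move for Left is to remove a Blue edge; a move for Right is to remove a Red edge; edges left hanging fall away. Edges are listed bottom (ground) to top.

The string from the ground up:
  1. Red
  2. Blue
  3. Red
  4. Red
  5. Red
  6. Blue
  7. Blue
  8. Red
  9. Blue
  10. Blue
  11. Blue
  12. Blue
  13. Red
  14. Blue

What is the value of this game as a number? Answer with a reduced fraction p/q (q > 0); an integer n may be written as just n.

Recurse on prefixes of the 14-edge string Red Blue Red Red Red Blue Blue Red Blue Blue Blue Blue Red Blue:
g(R) = { · | 0 } → -1
g(RB) = { -1 | 0 } → -1/2
g(RBR) = { -1 | -1/2,0 } → -3/4
g(RBRR) = { -1 | -3/4,-1/2,0 } → -7/8
g(RBRRR) = { -1 | -7/8,-3/4,-1/2,0 } → -15/16
g(RBRRRB) = { -1,-15/16 | -7/8,-3/4,-1/2,0 } → -29/32
g(RBRRRBB) = { -1,-15/16,-29/32 | -7/8,-3/4,-1/2,0 } → -57/64
g(RBRRRBBR) = { -1,-15/16,-29/32 | -57/64,-7/8,-3/4,-1/2,0 } → -115/128
g(RBRRRBBRB) = { -1,-15/16,-29/32,-115/128 | -57/64,-7/8,-3/4,-1/2,0 } → -229/256
g(RBRRRBBRBB) = { -1,-15/16,-29/32,-115/128,-229/256 | -57/64,-7/8,-3/4,-1/2,0 } → -457/512
g(RBRRRBBRBBB) = { -1,-15/16,-29/32,-115/128,-229/256,-457/512 | -57/64,-7/8,-3/4,-1/2,0 } → -913/1024
g(RBRRRBBRBBBB) = { -1,-15/16,-29/32,-115/128,-229/256,-457/512,-913/1024 | -57/64,-7/8,-3/4,-1/2,0 } → -1825/2048
g(RBRRRBBRBBBBR) = { -1,-15/16,-29/32,-115/128,-229/256,-457/512,-913/1024 | -1825/2048,-57/64,-7/8,-3/4,-1/2,0 } → -3651/4096
g(RBRRRBBRBBBBRB) = { -1,-15/16,-29/32,-115/128,-229/256,-457/512,-913/1024,-3651/4096 | -1825/2048,-57/64,-7/8,-3/4,-1/2,0 } → -7301/8192

-7301/8192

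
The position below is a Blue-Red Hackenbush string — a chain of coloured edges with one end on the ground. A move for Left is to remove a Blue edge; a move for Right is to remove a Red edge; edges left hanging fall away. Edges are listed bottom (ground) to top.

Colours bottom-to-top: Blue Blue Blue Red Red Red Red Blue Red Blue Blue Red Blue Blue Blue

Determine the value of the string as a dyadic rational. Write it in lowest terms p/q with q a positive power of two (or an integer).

Build G(s[:k]) for k = 1..15, string s = Blue Blue Blue Red Red Red Red Blue Red Blue Blue Red Blue Blue Blue.
step 1: add Blue to get B; options L={ 0 } R={ ∅ } -> 1
step 2: add Blue to get BB; options L={ 0; 1 } R={ ∅ } -> 2
step 3: add Blue to get BBB; options L={ 0; 1; 2 } R={ ∅ } -> 3
step 4: add Red to get BBBR; options L={ 0; 1; 2 } R={ 3 } -> 5/2
step 5: add Red to get BBBRR; options L={ 0; 1; 2 } R={ 5/2; 3 } -> 9/4
step 6: add Red to get BBBRRR; options L={ 0; 1; 2 } R={ 9/4; 5/2; 3 } -> 17/8
step 7: add Red to get BBBRRRR; options L={ 0; 1; 2 } R={ 17/8; 9/4; 5/2; 3 } -> 33/16
step 8: add Blue to get BBBRRRRB; options L={ 0; 1; 2; 33/16 } R={ 17/8; 9/4; 5/2; 3 } -> 67/32
step 9: add Red to get BBBRRRRBR; options L={ 0; 1; 2; 33/16 } R={ 67/32; 17/8; 9/4; 5/2; 3 } -> 133/64
step 10: add Blue to get BBBRRRRBRB; options L={ 0; 1; 2; 33/16; 133/64 } R={ 67/32; 17/8; 9/4; 5/2; 3 } -> 267/128
step 11: add Blue to get BBBRRRRBRBB; options L={ 0; 1; 2; 33/16; 133/64; 267/128 } R={ 67/32; 17/8; 9/4; 5/2; 3 } -> 535/256
step 12: add Red to get BBBRRRRBRBBR; options L={ 0; 1; 2; 33/16; 133/64; 267/128 } R={ 535/256; 67/32; 17/8; 9/4; 5/2; 3 } -> 1069/512
step 13: add Blue to get BBBRRRRBRBBRB; options L={ 0; 1; 2; 33/16; 133/64; 267/128; 1069/512 } R={ 535/256; 67/32; 17/8; 9/4; 5/2; 3 } -> 2139/1024
step 14: add Blue to get BBBRRRRBRBBRBB; options L={ 0; 1; 2; 33/16; 133/64; 267/128; 1069/512; 2139/1024 } R={ 535/256; 67/32; 17/8; 9/4; 5/2; 3 } -> 4279/2048
step 15: add Blue to get BBBRRRRBRBBRBBB; options L={ 0; 1; 2; 33/16; 133/64; 267/128; 1069/512; 2139/1024; 4279/2048 } R={ 535/256; 67/32; 17/8; 9/4; 5/2; 3 } -> 8559/4096

8559/4096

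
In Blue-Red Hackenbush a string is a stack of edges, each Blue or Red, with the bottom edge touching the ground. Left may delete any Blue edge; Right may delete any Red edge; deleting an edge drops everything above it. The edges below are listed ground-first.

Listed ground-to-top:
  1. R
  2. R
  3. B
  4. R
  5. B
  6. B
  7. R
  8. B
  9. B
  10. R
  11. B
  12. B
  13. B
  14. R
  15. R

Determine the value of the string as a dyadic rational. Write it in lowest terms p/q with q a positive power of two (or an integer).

-12871/8192

step 1: add R to get R; options L={ (no moves) } R={ 0 } => -1
step 2: add R to get RR; options L={ (no moves) } R={ -1; 0 } => -2
step 3: add B to get RRB; options L={ -2 } R={ -1; 0 } => -3/2
step 4: add R to get RRBR; options L={ -2 } R={ -3/2; -1; 0 } => -7/4
step 5: add B to get RRBRB; options L={ -2; -7/4 } R={ -3/2; -1; 0 } => -13/8
step 6: add B to get RRBRBB; options L={ -2; -7/4; -13/8 } R={ -3/2; -1; 0 } => -25/16
step 7: add R to get RRBRBBR; options L={ -2; -7/4; -13/8 } R={ -25/16; -3/2; -1; 0 } => -51/32
step 8: add B to get RRBRBBRB; options L={ -2; -7/4; -13/8; -51/32 } R={ -25/16; -3/2; -1; 0 } => -101/64
step 9: add B to get RRBRBBRBB; options L={ -2; -7/4; -13/8; -51/32; -101/64 } R={ -25/16; -3/2; -1; 0 } => -201/128
step 10: add R to get RRBRBBRBBR; options L={ -2; -7/4; -13/8; -51/32; -101/64 } R={ -201/128; -25/16; -3/2; -1; 0 } => -403/256
step 11: add B to get RRBRBBRBBRB; options L={ -2; -7/4; -13/8; -51/32; -101/64; -403/256 } R={ -201/128; -25/16; -3/2; -1; 0 } => -805/512
step 12: add B to get RRBRBBRBBRBB; options L={ -2; -7/4; -13/8; -51/32; -101/64; -403/256; -805/512 } R={ -201/128; -25/16; -3/2; -1; 0 } => -1609/1024
step 13: add B to get RRBRBBRBBRBBB; options L={ -2; -7/4; -13/8; -51/32; -101/64; -403/256; -805/512; -1609/1024 } R={ -201/128; -25/16; -3/2; -1; 0 } => -3217/2048
step 14: add R to get RRBRBBRBBRBBBR; options L={ -2; -7/4; -13/8; -51/32; -101/64; -403/256; -805/512; -1609/1024 } R={ -3217/2048; -201/128; -25/16; -3/2; -1; 0 } => -6435/4096
step 15: add R to get RRBRBBRBBRBBBRR; options L={ -2; -7/4; -13/8; -51/32; -101/64; -403/256; -805/512; -1609/1024 } R={ -6435/4096; -3217/2048; -201/128; -25/16; -3/2; -1; 0 } => -12871/8192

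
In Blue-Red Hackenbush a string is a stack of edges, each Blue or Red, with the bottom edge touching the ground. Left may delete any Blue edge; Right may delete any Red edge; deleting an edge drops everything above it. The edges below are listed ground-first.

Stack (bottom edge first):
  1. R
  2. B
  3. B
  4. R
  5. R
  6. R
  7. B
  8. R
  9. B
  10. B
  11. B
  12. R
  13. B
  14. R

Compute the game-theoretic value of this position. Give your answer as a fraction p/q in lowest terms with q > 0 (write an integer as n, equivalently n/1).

-3723/8192

Prefix values for R B B R R R B R B B B R B R via {L|R} + simplicity:
1 of 14 · R · max L −∞ · min R 0 — -1
2 of 14 · RB · max L -1 · min R 0 — -1/2
3 of 14 · RBB · max L -1/2 · min R 0 — -1/4
4 of 14 · RBBR · max L -1/2 · min R -1/4 — -3/8
5 of 14 · RBBRR · max L -1/2 · min R -3/8 — -7/16
6 of 14 · RBBRRR · max L -1/2 · min R -7/16 — -15/32
7 of 14 · RBBRRRB · max L -15/32 · min R -7/16 — -29/64
8 of 14 · RBBRRRBR · max L -15/32 · min R -29/64 — -59/128
9 of 14 · RBBRRRBRB · max L -59/128 · min R -29/64 — -117/256
10 of 14 · RBBRRRBRBB · max L -117/256 · min R -29/64 — -233/512
11 of 14 · RBBRRRBRBBB · max L -233/512 · min R -29/64 — -465/1024
12 of 14 · RBBRRRBRBBBR · max L -233/512 · min R -465/1024 — -931/2048
13 of 14 · RBBRRRBRBBBRB · max L -931/2048 · min R -465/1024 — -1861/4096
14 of 14 · RBBRRRBRBBBRBR · max L -931/2048 · min R -1861/4096 — -3723/8192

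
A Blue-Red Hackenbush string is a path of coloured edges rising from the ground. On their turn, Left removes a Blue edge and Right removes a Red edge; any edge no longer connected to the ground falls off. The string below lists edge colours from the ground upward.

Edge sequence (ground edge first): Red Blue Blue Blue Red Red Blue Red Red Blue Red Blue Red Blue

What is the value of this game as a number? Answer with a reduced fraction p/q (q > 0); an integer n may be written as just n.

Build value(s[:k]) for k = 1..14, string s = Red Blue Blue Blue Red Red Blue Red Red Blue Red Blue Red Blue.
1 of 14 · R · max L −∞ · min R 0 -> -1
2 of 14 · RB · max L -1 · min R 0 -> -1/2
3 of 14 · RBB · max L -1/2 · min R 0 -> -1/4
4 of 14 · RBBB · max L -1/4 · min R 0 -> -1/8
5 of 14 · RBBBR · max L -1/4 · min R -1/8 -> -3/16
6 of 14 · RBBBRR · max L -1/4 · min R -3/16 -> -7/32
7 of 14 · RBBBRRB · max L -7/32 · min R -3/16 -> -13/64
8 of 14 · RBBBRRBR · max L -7/32 · min R -13/64 -> -27/128
9 of 14 · RBBBRRBRR · max L -7/32 · min R -27/128 -> -55/256
10 of 14 · RBBBRRBRRB · max L -55/256 · min R -27/128 -> -109/512
11 of 14 · RBBBRRBRRBR · max L -55/256 · min R -109/512 -> -219/1024
12 of 14 · RBBBRRBRRBRB · max L -219/1024 · min R -109/512 -> -437/2048
13 of 14 · RBBBRRBRRBRBR · max L -219/1024 · min R -437/2048 -> -875/4096
14 of 14 · RBBBRRBRRBRBRB · max L -875/4096 · min R -437/2048 -> -1749/8192

-1749/8192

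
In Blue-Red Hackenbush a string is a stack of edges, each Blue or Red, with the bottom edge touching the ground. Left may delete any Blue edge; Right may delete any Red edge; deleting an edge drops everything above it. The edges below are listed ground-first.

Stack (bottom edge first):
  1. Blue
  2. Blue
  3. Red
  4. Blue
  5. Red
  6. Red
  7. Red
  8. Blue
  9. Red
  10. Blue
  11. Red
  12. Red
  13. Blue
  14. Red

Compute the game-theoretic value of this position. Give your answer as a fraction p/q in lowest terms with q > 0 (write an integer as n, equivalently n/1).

Prefix values for Blue Blue Red Blue Red Red Red Blue Red Blue Red Red Blue Red via {L|R} + simplicity:
edge 1 of 14 (Blue): { 0 |  } ⇒ 1
edge 2 of 14 (Blue): { 0 1 |  } ⇒ 2
edge 3 of 14 (Red): { 0 1 | 2 } ⇒ 3/2
edge 4 of 14 (Blue): { 0 1 3/2 | 2 } ⇒ 7/4
edge 5 of 14 (Red): { 0 1 3/2 | 7/4 2 } ⇒ 13/8
edge 6 of 14 (Red): { 0 1 3/2 | 13/8 7/4 2 } ⇒ 25/16
edge 7 of 14 (Red): { 0 1 3/2 | 25/16 13/8 7/4 2 } ⇒ 49/32
edge 8 of 14 (Blue): { 0 1 3/2 49/32 | 25/16 13/8 7/4 2 } ⇒ 99/64
edge 9 of 14 (Red): { 0 1 3/2 49/32 | 99/64 25/16 13/8 7/4 2 } ⇒ 197/128
edge 10 of 14 (Blue): { 0 1 3/2 49/32 197/128 | 99/64 25/16 13/8 7/4 2 } ⇒ 395/256
edge 11 of 14 (Red): { 0 1 3/2 49/32 197/128 | 395/256 99/64 25/16 13/8 7/4 2 } ⇒ 789/512
edge 12 of 14 (Red): { 0 1 3/2 49/32 197/128 | 789/512 395/256 99/64 25/16 13/8 7/4 2 } ⇒ 1577/1024
edge 13 of 14 (Blue): { 0 1 3/2 49/32 197/128 1577/1024 | 789/512 395/256 99/64 25/16 13/8 7/4 2 } ⇒ 3155/2048
edge 14 of 14 (Red): { 0 1 3/2 49/32 197/128 1577/1024 | 3155/2048 789/512 395/256 99/64 25/16 13/8 7/4 2 } ⇒ 6309/4096

6309/4096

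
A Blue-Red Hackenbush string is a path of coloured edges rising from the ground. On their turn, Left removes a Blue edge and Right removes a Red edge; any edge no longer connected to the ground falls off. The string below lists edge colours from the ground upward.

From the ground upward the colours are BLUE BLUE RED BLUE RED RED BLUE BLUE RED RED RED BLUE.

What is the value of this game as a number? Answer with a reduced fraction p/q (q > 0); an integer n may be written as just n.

1635/1024

1 of 12 · B · max L 0 · min R +∞ — 1
2 of 12 · BB · max L 1 · min R +∞ — 2
3 of 12 · BBR · max L 1 · min R 2 — 3/2
4 of 12 · BBRB · max L 3/2 · min R 2 — 7/4
5 of 12 · BBRBR · max L 3/2 · min R 7/4 — 13/8
6 of 12 · BBRBRR · max L 3/2 · min R 13/8 — 25/16
7 of 12 · BBRBRRB · max L 25/16 · min R 13/8 — 51/32
8 of 12 · BBRBRRBB · max L 51/32 · min R 13/8 — 103/64
9 of 12 · BBRBRRBBR · max L 51/32 · min R 103/64 — 205/128
10 of 12 · BBRBRRBBRR · max L 51/32 · min R 205/128 — 409/256
11 of 12 · BBRBRRBBRRR · max L 51/32 · min R 409/256 — 817/512
12 of 12 · BBRBRRBBRRRB · max L 817/512 · min R 409/256 — 1635/1024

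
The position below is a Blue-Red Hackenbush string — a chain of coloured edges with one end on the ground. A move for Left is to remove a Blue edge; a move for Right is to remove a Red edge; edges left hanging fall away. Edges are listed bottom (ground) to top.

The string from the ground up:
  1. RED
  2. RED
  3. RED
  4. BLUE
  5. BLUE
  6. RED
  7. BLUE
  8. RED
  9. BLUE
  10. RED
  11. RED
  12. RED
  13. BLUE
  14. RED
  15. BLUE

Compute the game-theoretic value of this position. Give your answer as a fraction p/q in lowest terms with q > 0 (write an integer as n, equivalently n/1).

edge 1 of 15 (RED): { · | 0 } so -1
edge 2 of 15 (RED): { · | -1, 0 } so -2
edge 3 of 15 (RED): { · | -2, -1, 0 } so -3
edge 4 of 15 (BLUE): { -3 | -2, -1, 0 } so -5/2
edge 5 of 15 (BLUE): { -3, -5/2 | -2, -1, 0 } so -9/4
edge 6 of 15 (RED): { -3, -5/2 | -9/4, -2, -1, 0 } so -19/8
edge 7 of 15 (BLUE): { -3, -5/2, -19/8 | -9/4, -2, -1, 0 } so -37/16
edge 8 of 15 (RED): { -3, -5/2, -19/8 | -37/16, -9/4, -2, -1, 0 } so -75/32
edge 9 of 15 (BLUE): { -3, -5/2, -19/8, -75/32 | -37/16, -9/4, -2, -1, 0 } so -149/64
edge 10 of 15 (RED): { -3, -5/2, -19/8, -75/32 | -149/64, -37/16, -9/4, -2, -1, 0 } so -299/128
edge 11 of 15 (RED): { -3, -5/2, -19/8, -75/32 | -299/128, -149/64, -37/16, -9/4, -2, -1, 0 } so -599/256
edge 12 of 15 (RED): { -3, -5/2, -19/8, -75/32 | -599/256, -299/128, -149/64, -37/16, -9/4, -2, -1, 0 } so -1199/512
edge 13 of 15 (BLUE): { -3, -5/2, -19/8, -75/32, -1199/512 | -599/256, -299/128, -149/64, -37/16, -9/4, -2, -1, 0 } so -2397/1024
edge 14 of 15 (RED): { -3, -5/2, -19/8, -75/32, -1199/512 | -2397/1024, -599/256, -299/128, -149/64, -37/16, -9/4, -2, -1, 0 } so -4795/2048
edge 15 of 15 (BLUE): { -3, -5/2, -19/8, -75/32, -1199/512, -4795/2048 | -2397/1024, -599/256, -299/128, -149/64, -37/16, -9/4, -2, -1, 0 } so -9589/4096

-9589/4096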